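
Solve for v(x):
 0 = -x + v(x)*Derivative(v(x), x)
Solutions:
 v(x) = -sqrt(C1 + x^2)
 v(x) = sqrt(C1 + x^2)


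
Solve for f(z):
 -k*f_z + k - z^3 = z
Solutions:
 f(z) = C1 + z - z^4/(4*k) - z^2/(2*k)


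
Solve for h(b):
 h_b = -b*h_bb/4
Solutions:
 h(b) = C1 + C2/b^3


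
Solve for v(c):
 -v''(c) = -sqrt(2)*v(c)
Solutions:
 v(c) = C1*exp(-2^(1/4)*c) + C2*exp(2^(1/4)*c)


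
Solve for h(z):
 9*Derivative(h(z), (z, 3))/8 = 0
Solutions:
 h(z) = C1 + C2*z + C3*z^2


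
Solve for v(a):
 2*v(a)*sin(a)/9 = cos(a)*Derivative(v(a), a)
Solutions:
 v(a) = C1/cos(a)^(2/9)


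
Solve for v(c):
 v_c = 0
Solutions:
 v(c) = C1


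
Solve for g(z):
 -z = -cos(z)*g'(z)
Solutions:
 g(z) = C1 + Integral(z/cos(z), z)


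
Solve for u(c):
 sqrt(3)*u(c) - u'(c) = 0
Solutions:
 u(c) = C1*exp(sqrt(3)*c)


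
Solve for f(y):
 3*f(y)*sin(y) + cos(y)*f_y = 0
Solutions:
 f(y) = C1*cos(y)^3


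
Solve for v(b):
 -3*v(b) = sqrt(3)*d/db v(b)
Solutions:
 v(b) = C1*exp(-sqrt(3)*b)


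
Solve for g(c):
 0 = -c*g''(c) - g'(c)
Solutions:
 g(c) = C1 + C2*log(c)


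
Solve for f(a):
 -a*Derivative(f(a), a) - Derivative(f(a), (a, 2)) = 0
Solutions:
 f(a) = C1 + C2*erf(sqrt(2)*a/2)


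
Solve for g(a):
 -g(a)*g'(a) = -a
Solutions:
 g(a) = -sqrt(C1 + a^2)
 g(a) = sqrt(C1 + a^2)


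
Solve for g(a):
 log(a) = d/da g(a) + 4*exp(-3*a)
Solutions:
 g(a) = C1 + a*log(a) - a + 4*exp(-3*a)/3


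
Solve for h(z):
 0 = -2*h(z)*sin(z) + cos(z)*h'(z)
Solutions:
 h(z) = C1/cos(z)^2


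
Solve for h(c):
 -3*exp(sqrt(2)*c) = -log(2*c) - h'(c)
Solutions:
 h(c) = C1 - c*log(c) + c*(1 - log(2)) + 3*sqrt(2)*exp(sqrt(2)*c)/2


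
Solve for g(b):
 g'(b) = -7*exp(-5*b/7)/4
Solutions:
 g(b) = C1 + 49*exp(-5*b/7)/20


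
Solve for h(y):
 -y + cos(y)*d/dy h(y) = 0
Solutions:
 h(y) = C1 + Integral(y/cos(y), y)


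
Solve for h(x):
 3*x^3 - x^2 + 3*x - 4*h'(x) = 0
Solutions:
 h(x) = C1 + 3*x^4/16 - x^3/12 + 3*x^2/8


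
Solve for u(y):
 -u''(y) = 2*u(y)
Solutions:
 u(y) = C1*sin(sqrt(2)*y) + C2*cos(sqrt(2)*y)


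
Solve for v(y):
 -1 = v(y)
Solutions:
 v(y) = -1


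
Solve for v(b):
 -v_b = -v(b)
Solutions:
 v(b) = C1*exp(b)


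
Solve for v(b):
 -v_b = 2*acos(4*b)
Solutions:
 v(b) = C1 - 2*b*acos(4*b) + sqrt(1 - 16*b^2)/2


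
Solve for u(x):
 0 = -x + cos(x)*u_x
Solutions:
 u(x) = C1 + Integral(x/cos(x), x)


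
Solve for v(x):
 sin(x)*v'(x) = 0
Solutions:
 v(x) = C1


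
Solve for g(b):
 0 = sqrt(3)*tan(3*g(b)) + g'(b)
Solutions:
 g(b) = -asin(C1*exp(-3*sqrt(3)*b))/3 + pi/3
 g(b) = asin(C1*exp(-3*sqrt(3)*b))/3


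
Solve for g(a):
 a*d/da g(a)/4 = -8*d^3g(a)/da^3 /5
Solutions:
 g(a) = C1 + Integral(C2*airyai(-10^(1/3)*a/4) + C3*airybi(-10^(1/3)*a/4), a)


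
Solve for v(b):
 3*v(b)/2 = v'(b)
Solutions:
 v(b) = C1*exp(3*b/2)


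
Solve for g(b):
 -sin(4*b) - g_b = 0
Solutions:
 g(b) = C1 + cos(4*b)/4


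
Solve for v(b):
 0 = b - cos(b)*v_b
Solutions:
 v(b) = C1 + Integral(b/cos(b), b)


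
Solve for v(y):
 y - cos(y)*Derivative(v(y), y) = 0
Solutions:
 v(y) = C1 + Integral(y/cos(y), y)


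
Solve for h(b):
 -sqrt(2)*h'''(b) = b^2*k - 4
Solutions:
 h(b) = C1 + C2*b + C3*b^2 - sqrt(2)*b^5*k/120 + sqrt(2)*b^3/3


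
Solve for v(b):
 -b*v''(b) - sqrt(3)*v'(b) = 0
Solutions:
 v(b) = C1 + C2*b^(1 - sqrt(3))


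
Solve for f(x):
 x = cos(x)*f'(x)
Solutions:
 f(x) = C1 + Integral(x/cos(x), x)


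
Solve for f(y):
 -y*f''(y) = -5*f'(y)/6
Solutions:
 f(y) = C1 + C2*y^(11/6)


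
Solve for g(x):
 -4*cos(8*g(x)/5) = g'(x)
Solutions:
 4*x - 5*log(sin(8*g(x)/5) - 1)/16 + 5*log(sin(8*g(x)/5) + 1)/16 = C1


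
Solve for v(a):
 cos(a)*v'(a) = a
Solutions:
 v(a) = C1 + Integral(a/cos(a), a)


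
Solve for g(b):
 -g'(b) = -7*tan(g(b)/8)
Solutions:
 g(b) = -8*asin(C1*exp(7*b/8)) + 8*pi
 g(b) = 8*asin(C1*exp(7*b/8))


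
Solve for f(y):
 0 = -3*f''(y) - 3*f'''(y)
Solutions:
 f(y) = C1 + C2*y + C3*exp(-y)


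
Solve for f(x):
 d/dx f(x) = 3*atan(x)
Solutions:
 f(x) = C1 + 3*x*atan(x) - 3*log(x^2 + 1)/2


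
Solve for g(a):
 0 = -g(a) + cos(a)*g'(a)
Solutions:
 g(a) = C1*sqrt(sin(a) + 1)/sqrt(sin(a) - 1)


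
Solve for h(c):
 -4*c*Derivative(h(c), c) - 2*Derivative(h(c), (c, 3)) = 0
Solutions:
 h(c) = C1 + Integral(C2*airyai(-2^(1/3)*c) + C3*airybi(-2^(1/3)*c), c)


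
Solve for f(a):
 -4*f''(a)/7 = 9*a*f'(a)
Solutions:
 f(a) = C1 + C2*erf(3*sqrt(14)*a/4)


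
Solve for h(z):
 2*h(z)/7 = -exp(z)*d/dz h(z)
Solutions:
 h(z) = C1*exp(2*exp(-z)/7)


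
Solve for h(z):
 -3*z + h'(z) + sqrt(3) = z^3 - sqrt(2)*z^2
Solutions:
 h(z) = C1 + z^4/4 - sqrt(2)*z^3/3 + 3*z^2/2 - sqrt(3)*z


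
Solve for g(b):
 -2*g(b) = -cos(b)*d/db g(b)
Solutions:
 g(b) = C1*(sin(b) + 1)/(sin(b) - 1)


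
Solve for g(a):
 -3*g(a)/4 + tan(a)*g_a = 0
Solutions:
 g(a) = C1*sin(a)^(3/4)


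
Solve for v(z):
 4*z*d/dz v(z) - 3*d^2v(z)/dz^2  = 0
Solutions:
 v(z) = C1 + C2*erfi(sqrt(6)*z/3)


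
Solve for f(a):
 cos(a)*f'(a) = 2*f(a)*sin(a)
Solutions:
 f(a) = C1/cos(a)^2


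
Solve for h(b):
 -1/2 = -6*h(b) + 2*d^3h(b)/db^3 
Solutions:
 h(b) = C3*exp(3^(1/3)*b) + (C1*sin(3^(5/6)*b/2) + C2*cos(3^(5/6)*b/2))*exp(-3^(1/3)*b/2) + 1/12


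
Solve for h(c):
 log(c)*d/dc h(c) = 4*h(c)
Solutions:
 h(c) = C1*exp(4*li(c))


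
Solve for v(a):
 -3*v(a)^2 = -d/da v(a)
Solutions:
 v(a) = -1/(C1 + 3*a)


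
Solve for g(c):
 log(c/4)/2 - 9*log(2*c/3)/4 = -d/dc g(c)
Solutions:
 g(c) = C1 + 7*c*log(c)/4 - 9*c*log(3)/4 - 7*c/4 + 13*c*log(2)/4


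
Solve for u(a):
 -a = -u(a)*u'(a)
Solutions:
 u(a) = -sqrt(C1 + a^2)
 u(a) = sqrt(C1 + a^2)


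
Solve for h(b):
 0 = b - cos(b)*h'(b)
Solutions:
 h(b) = C1 + Integral(b/cos(b), b)


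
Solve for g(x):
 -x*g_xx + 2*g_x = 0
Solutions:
 g(x) = C1 + C2*x^3


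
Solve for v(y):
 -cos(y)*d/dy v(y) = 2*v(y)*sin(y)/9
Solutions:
 v(y) = C1*cos(y)^(2/9)


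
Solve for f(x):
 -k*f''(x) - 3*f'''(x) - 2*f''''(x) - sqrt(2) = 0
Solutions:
 f(x) = C1 + C2*x + C3*exp(x*(sqrt(9 - 8*k) - 3)/4) + C4*exp(-x*(sqrt(9 - 8*k) + 3)/4) - sqrt(2)*x^2/(2*k)


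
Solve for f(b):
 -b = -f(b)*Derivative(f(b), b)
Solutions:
 f(b) = -sqrt(C1 + b^2)
 f(b) = sqrt(C1 + b^2)


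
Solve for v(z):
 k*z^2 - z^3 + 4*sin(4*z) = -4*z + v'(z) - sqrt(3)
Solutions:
 v(z) = C1 + k*z^3/3 - z^4/4 + 2*z^2 + sqrt(3)*z - cos(4*z)


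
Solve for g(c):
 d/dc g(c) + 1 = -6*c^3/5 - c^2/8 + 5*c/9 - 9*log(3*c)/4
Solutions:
 g(c) = C1 - 3*c^4/10 - c^3/24 + 5*c^2/18 - 9*c*log(c)/4 - 9*c*log(3)/4 + 5*c/4


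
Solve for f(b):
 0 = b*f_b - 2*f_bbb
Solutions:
 f(b) = C1 + Integral(C2*airyai(2^(2/3)*b/2) + C3*airybi(2^(2/3)*b/2), b)


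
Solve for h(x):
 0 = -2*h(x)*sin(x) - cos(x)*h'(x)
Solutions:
 h(x) = C1*cos(x)^2


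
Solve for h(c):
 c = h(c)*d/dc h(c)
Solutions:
 h(c) = -sqrt(C1 + c^2)
 h(c) = sqrt(C1 + c^2)


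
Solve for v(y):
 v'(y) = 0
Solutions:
 v(y) = C1


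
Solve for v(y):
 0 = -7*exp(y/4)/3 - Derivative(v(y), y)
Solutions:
 v(y) = C1 - 28*exp(y/4)/3


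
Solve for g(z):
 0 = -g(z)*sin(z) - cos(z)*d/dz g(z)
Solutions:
 g(z) = C1*cos(z)


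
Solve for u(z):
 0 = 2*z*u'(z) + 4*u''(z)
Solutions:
 u(z) = C1 + C2*erf(z/2)


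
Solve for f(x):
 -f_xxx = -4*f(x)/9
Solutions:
 f(x) = C3*exp(2^(2/3)*3^(1/3)*x/3) + (C1*sin(2^(2/3)*3^(5/6)*x/6) + C2*cos(2^(2/3)*3^(5/6)*x/6))*exp(-2^(2/3)*3^(1/3)*x/6)


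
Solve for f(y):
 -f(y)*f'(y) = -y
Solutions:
 f(y) = -sqrt(C1 + y^2)
 f(y) = sqrt(C1 + y^2)


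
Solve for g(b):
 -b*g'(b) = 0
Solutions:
 g(b) = C1


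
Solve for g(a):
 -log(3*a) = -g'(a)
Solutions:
 g(a) = C1 + a*log(a) - a + a*log(3)


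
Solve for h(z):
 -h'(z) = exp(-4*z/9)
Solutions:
 h(z) = C1 + 9*exp(-4*z/9)/4


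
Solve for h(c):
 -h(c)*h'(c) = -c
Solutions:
 h(c) = -sqrt(C1 + c^2)
 h(c) = sqrt(C1 + c^2)


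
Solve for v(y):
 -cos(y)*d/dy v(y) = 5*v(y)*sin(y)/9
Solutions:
 v(y) = C1*cos(y)^(5/9)


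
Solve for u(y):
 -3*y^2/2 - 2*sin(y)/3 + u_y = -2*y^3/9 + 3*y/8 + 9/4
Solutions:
 u(y) = C1 - y^4/18 + y^3/2 + 3*y^2/16 + 9*y/4 - 2*cos(y)/3


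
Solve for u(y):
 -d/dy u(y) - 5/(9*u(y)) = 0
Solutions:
 u(y) = -sqrt(C1 - 10*y)/3
 u(y) = sqrt(C1 - 10*y)/3


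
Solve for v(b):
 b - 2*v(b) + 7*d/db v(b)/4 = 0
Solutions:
 v(b) = C1*exp(8*b/7) + b/2 + 7/16


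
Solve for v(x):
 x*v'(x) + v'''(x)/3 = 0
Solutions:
 v(x) = C1 + Integral(C2*airyai(-3^(1/3)*x) + C3*airybi(-3^(1/3)*x), x)


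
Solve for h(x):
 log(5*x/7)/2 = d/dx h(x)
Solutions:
 h(x) = C1 + x*log(x)/2 - x*log(7)/2 - x/2 + x*log(5)/2


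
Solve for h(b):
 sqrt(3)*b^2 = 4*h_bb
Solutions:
 h(b) = C1 + C2*b + sqrt(3)*b^4/48


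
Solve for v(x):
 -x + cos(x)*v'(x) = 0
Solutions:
 v(x) = C1 + Integral(x/cos(x), x)


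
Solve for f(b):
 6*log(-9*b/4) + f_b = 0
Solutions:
 f(b) = C1 - 6*b*log(-b) + 6*b*(-2*log(3) + 1 + 2*log(2))


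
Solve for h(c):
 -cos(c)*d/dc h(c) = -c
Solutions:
 h(c) = C1 + Integral(c/cos(c), c)


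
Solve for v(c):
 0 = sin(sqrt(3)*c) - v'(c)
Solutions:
 v(c) = C1 - sqrt(3)*cos(sqrt(3)*c)/3


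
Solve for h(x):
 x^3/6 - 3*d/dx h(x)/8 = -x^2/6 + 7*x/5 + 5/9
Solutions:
 h(x) = C1 + x^4/9 + 4*x^3/27 - 28*x^2/15 - 40*x/27


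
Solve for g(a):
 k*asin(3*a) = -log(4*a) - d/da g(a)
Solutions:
 g(a) = C1 - a*log(a) - 2*a*log(2) + a - k*(a*asin(3*a) + sqrt(1 - 9*a^2)/3)


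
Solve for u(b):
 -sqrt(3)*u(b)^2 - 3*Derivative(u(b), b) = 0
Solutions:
 u(b) = 3/(C1 + sqrt(3)*b)


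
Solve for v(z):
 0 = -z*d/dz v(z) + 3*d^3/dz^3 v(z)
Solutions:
 v(z) = C1 + Integral(C2*airyai(3^(2/3)*z/3) + C3*airybi(3^(2/3)*z/3), z)


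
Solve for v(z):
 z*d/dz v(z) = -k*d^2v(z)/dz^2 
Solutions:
 v(z) = C1 + C2*sqrt(k)*erf(sqrt(2)*z*sqrt(1/k)/2)


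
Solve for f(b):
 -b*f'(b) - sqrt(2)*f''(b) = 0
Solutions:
 f(b) = C1 + C2*erf(2^(1/4)*b/2)


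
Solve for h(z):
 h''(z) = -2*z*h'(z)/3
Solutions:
 h(z) = C1 + C2*erf(sqrt(3)*z/3)


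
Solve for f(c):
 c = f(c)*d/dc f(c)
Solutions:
 f(c) = -sqrt(C1 + c^2)
 f(c) = sqrt(C1 + c^2)


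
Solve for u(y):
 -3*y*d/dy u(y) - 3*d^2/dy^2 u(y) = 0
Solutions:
 u(y) = C1 + C2*erf(sqrt(2)*y/2)


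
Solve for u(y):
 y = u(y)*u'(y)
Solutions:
 u(y) = -sqrt(C1 + y^2)
 u(y) = sqrt(C1 + y^2)


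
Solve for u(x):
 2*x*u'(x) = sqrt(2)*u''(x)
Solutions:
 u(x) = C1 + C2*erfi(2^(3/4)*x/2)


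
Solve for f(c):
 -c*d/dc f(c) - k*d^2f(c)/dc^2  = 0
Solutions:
 f(c) = C1 + C2*sqrt(k)*erf(sqrt(2)*c*sqrt(1/k)/2)


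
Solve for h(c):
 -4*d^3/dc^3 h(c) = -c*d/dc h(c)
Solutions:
 h(c) = C1 + Integral(C2*airyai(2^(1/3)*c/2) + C3*airybi(2^(1/3)*c/2), c)


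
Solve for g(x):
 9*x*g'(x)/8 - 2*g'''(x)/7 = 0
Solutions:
 g(x) = C1 + Integral(C2*airyai(2^(2/3)*63^(1/3)*x/4) + C3*airybi(2^(2/3)*63^(1/3)*x/4), x)


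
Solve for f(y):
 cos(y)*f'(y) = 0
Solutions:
 f(y) = C1


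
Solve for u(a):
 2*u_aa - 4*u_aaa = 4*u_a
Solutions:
 u(a) = C1 + (C2*sin(sqrt(15)*a/4) + C3*cos(sqrt(15)*a/4))*exp(a/4)


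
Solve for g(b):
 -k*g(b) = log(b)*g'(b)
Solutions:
 g(b) = C1*exp(-k*li(b))


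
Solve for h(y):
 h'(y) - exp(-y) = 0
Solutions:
 h(y) = C1 - exp(-y)


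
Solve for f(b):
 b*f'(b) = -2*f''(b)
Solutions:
 f(b) = C1 + C2*erf(b/2)


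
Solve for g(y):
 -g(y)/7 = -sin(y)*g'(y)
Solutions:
 g(y) = C1*(cos(y) - 1)^(1/14)/(cos(y) + 1)^(1/14)


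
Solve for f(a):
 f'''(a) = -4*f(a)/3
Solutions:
 f(a) = C3*exp(-6^(2/3)*a/3) + (C1*sin(2^(2/3)*3^(1/6)*a/2) + C2*cos(2^(2/3)*3^(1/6)*a/2))*exp(6^(2/3)*a/6)


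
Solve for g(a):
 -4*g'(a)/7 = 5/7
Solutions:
 g(a) = C1 - 5*a/4


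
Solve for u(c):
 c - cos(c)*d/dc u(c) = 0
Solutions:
 u(c) = C1 + Integral(c/cos(c), c)


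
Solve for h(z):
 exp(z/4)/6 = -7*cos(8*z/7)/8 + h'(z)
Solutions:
 h(z) = C1 + 2*exp(z/4)/3 + 49*sin(8*z/7)/64


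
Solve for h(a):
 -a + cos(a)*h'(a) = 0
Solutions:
 h(a) = C1 + Integral(a/cos(a), a)


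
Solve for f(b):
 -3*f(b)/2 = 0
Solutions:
 f(b) = 0


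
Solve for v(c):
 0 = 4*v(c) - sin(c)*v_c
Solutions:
 v(c) = C1*(cos(c)^2 - 2*cos(c) + 1)/(cos(c)^2 + 2*cos(c) + 1)


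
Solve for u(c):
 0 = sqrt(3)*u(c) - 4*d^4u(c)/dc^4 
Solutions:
 u(c) = C1*exp(-sqrt(2)*3^(1/8)*c/2) + C2*exp(sqrt(2)*3^(1/8)*c/2) + C3*sin(sqrt(2)*3^(1/8)*c/2) + C4*cos(sqrt(2)*3^(1/8)*c/2)


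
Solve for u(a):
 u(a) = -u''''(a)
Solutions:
 u(a) = (C1*sin(sqrt(2)*a/2) + C2*cos(sqrt(2)*a/2))*exp(-sqrt(2)*a/2) + (C3*sin(sqrt(2)*a/2) + C4*cos(sqrt(2)*a/2))*exp(sqrt(2)*a/2)


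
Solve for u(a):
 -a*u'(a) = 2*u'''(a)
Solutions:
 u(a) = C1 + Integral(C2*airyai(-2^(2/3)*a/2) + C3*airybi(-2^(2/3)*a/2), a)


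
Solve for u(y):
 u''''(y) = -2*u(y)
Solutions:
 u(y) = (C1*sin(2^(3/4)*y/2) + C2*cos(2^(3/4)*y/2))*exp(-2^(3/4)*y/2) + (C3*sin(2^(3/4)*y/2) + C4*cos(2^(3/4)*y/2))*exp(2^(3/4)*y/2)


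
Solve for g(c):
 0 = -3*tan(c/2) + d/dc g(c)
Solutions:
 g(c) = C1 - 6*log(cos(c/2))


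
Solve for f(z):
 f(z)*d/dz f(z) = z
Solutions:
 f(z) = -sqrt(C1 + z^2)
 f(z) = sqrt(C1 + z^2)


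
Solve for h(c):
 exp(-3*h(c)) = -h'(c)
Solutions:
 h(c) = log(C1 - 3*c)/3
 h(c) = log((-3^(1/3) - 3^(5/6)*I)*(C1 - c)^(1/3)/2)
 h(c) = log((-3^(1/3) + 3^(5/6)*I)*(C1 - c)^(1/3)/2)


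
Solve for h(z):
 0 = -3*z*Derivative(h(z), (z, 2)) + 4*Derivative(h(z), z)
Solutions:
 h(z) = C1 + C2*z^(7/3)


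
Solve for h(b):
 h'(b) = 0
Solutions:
 h(b) = C1


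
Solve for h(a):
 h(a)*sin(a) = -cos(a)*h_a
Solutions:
 h(a) = C1*cos(a)


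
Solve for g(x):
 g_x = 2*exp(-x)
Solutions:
 g(x) = C1 - 2*exp(-x)


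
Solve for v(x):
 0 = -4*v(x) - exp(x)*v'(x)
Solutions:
 v(x) = C1*exp(4*exp(-x))


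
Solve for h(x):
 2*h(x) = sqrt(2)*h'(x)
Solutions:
 h(x) = C1*exp(sqrt(2)*x)


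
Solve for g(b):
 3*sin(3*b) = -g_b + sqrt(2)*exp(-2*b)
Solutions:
 g(b) = C1 + cos(3*b) - sqrt(2)*exp(-2*b)/2


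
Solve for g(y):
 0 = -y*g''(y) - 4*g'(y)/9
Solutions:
 g(y) = C1 + C2*y^(5/9)


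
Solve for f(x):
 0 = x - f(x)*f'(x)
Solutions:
 f(x) = -sqrt(C1 + x^2)
 f(x) = sqrt(C1 + x^2)


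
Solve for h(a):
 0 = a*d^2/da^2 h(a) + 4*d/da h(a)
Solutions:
 h(a) = C1 + C2/a^3


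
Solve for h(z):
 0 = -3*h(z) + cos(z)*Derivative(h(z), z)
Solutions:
 h(z) = C1*(sin(z) + 1)^(3/2)/(sin(z) - 1)^(3/2)


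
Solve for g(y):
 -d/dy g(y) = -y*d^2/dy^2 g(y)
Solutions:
 g(y) = C1 + C2*y^2


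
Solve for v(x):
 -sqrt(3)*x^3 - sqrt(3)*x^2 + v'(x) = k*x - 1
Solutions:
 v(x) = C1 + k*x^2/2 + sqrt(3)*x^4/4 + sqrt(3)*x^3/3 - x


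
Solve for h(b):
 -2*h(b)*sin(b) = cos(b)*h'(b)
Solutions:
 h(b) = C1*cos(b)^2


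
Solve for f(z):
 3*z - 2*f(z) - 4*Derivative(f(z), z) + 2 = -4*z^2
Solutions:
 f(z) = C1*exp(-z/2) + 2*z^2 - 13*z/2 + 14


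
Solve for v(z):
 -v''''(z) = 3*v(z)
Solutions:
 v(z) = (C1*sin(sqrt(2)*3^(1/4)*z/2) + C2*cos(sqrt(2)*3^(1/4)*z/2))*exp(-sqrt(2)*3^(1/4)*z/2) + (C3*sin(sqrt(2)*3^(1/4)*z/2) + C4*cos(sqrt(2)*3^(1/4)*z/2))*exp(sqrt(2)*3^(1/4)*z/2)


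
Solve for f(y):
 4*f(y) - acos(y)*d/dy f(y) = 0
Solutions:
 f(y) = C1*exp(4*Integral(1/acos(y), y))


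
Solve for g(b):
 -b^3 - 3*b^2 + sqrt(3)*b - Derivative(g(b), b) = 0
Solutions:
 g(b) = C1 - b^4/4 - b^3 + sqrt(3)*b^2/2


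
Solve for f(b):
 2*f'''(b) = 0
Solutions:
 f(b) = C1 + C2*b + C3*b^2


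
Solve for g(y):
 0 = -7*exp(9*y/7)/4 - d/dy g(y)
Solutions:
 g(y) = C1 - 49*exp(9*y/7)/36


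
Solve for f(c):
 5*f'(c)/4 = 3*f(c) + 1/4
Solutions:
 f(c) = C1*exp(12*c/5) - 1/12


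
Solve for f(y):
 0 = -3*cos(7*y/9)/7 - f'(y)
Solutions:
 f(y) = C1 - 27*sin(7*y/9)/49


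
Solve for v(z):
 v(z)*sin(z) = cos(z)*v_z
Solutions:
 v(z) = C1/cos(z)


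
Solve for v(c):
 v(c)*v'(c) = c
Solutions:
 v(c) = -sqrt(C1 + c^2)
 v(c) = sqrt(C1 + c^2)


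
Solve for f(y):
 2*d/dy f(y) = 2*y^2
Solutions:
 f(y) = C1 + y^3/3


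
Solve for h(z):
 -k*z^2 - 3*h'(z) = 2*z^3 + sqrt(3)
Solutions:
 h(z) = C1 - k*z^3/9 - z^4/6 - sqrt(3)*z/3


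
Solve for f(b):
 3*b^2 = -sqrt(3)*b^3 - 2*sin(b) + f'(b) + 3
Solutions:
 f(b) = C1 + sqrt(3)*b^4/4 + b^3 - 3*b - 2*cos(b)


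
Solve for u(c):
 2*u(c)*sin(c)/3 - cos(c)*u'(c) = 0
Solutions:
 u(c) = C1/cos(c)^(2/3)


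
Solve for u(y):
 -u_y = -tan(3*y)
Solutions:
 u(y) = C1 - log(cos(3*y))/3


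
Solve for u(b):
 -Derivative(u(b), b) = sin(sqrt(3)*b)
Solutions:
 u(b) = C1 + sqrt(3)*cos(sqrt(3)*b)/3


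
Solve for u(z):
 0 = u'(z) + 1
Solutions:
 u(z) = C1 - z


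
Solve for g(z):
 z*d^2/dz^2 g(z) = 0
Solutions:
 g(z) = C1 + C2*z


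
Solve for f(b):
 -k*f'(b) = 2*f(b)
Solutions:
 f(b) = C1*exp(-2*b/k)


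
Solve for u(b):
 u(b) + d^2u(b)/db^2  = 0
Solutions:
 u(b) = C1*sin(b) + C2*cos(b)


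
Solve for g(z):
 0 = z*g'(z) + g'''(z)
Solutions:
 g(z) = C1 + Integral(C2*airyai(-z) + C3*airybi(-z), z)


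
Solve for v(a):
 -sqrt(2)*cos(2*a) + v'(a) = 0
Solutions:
 v(a) = C1 + sqrt(2)*sin(2*a)/2


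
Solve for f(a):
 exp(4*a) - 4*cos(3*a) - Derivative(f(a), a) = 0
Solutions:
 f(a) = C1 + exp(4*a)/4 - 4*sin(3*a)/3


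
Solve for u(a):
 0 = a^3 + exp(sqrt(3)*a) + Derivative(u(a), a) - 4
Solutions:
 u(a) = C1 - a^4/4 + 4*a - sqrt(3)*exp(sqrt(3)*a)/3


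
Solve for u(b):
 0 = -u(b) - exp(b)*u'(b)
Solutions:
 u(b) = C1*exp(exp(-b))


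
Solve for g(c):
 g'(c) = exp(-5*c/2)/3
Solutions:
 g(c) = C1 - 2*exp(-5*c/2)/15


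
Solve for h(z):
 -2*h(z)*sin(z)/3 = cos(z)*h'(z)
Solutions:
 h(z) = C1*cos(z)^(2/3)


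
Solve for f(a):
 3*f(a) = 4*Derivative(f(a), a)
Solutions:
 f(a) = C1*exp(3*a/4)


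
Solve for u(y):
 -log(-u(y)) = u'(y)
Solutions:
 -li(-u(y)) = C1 - y


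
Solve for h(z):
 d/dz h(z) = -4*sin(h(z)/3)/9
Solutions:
 4*z/9 + 3*log(cos(h(z)/3) - 1)/2 - 3*log(cos(h(z)/3) + 1)/2 = C1


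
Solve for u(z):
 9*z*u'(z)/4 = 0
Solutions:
 u(z) = C1


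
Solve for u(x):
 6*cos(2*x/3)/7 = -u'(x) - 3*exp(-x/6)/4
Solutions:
 u(x) = C1 - 9*sin(2*x/3)/7 + 9*exp(-x/6)/2


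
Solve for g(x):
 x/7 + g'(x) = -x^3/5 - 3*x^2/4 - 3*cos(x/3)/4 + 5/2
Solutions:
 g(x) = C1 - x^4/20 - x^3/4 - x^2/14 + 5*x/2 - 9*sin(x/3)/4


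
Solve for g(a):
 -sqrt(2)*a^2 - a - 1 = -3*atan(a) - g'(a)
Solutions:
 g(a) = C1 + sqrt(2)*a^3/3 + a^2/2 - 3*a*atan(a) + a + 3*log(a^2 + 1)/2


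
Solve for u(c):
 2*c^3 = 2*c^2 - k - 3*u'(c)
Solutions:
 u(c) = C1 - c^4/6 + 2*c^3/9 - c*k/3


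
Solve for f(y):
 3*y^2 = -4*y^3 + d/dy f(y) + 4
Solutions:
 f(y) = C1 + y^4 + y^3 - 4*y


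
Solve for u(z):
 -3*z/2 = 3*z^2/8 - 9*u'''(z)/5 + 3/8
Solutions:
 u(z) = C1 + C2*z + C3*z^2 + z^5/288 + 5*z^4/144 + 5*z^3/144


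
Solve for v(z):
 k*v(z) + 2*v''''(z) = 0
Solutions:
 v(z) = C1*exp(-2^(3/4)*z*(-k)^(1/4)/2) + C2*exp(2^(3/4)*z*(-k)^(1/4)/2) + C3*exp(-2^(3/4)*I*z*(-k)^(1/4)/2) + C4*exp(2^(3/4)*I*z*(-k)^(1/4)/2)


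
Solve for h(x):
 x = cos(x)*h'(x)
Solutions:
 h(x) = C1 + Integral(x/cos(x), x)


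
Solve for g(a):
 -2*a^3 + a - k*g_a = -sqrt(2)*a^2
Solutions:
 g(a) = C1 - a^4/(2*k) + sqrt(2)*a^3/(3*k) + a^2/(2*k)


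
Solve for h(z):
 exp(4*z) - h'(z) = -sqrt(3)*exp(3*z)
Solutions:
 h(z) = C1 + exp(4*z)/4 + sqrt(3)*exp(3*z)/3


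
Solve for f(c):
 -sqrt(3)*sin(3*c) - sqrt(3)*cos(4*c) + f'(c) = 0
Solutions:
 f(c) = C1 + sqrt(3)*sin(4*c)/4 - sqrt(3)*cos(3*c)/3


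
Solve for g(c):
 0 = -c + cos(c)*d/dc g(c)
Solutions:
 g(c) = C1 + Integral(c/cos(c), c)


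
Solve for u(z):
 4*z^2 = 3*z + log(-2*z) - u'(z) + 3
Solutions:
 u(z) = C1 - 4*z^3/3 + 3*z^2/2 + z*log(-z) + z*(log(2) + 2)


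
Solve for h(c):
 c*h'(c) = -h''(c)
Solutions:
 h(c) = C1 + C2*erf(sqrt(2)*c/2)


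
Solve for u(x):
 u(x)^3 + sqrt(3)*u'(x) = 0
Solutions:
 u(x) = -sqrt(6)*sqrt(-1/(C1 - sqrt(3)*x))/2
 u(x) = sqrt(6)*sqrt(-1/(C1 - sqrt(3)*x))/2


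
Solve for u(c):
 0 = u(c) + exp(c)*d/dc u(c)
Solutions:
 u(c) = C1*exp(exp(-c))


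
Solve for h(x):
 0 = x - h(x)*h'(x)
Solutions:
 h(x) = -sqrt(C1 + x^2)
 h(x) = sqrt(C1 + x^2)


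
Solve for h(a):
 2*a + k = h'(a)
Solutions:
 h(a) = C1 + a^2 + a*k


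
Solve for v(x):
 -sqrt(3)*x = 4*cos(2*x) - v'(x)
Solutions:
 v(x) = C1 + sqrt(3)*x^2/2 + 2*sin(2*x)


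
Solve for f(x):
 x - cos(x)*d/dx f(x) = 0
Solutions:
 f(x) = C1 + Integral(x/cos(x), x)


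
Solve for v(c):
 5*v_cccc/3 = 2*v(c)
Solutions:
 v(c) = C1*exp(-5^(3/4)*6^(1/4)*c/5) + C2*exp(5^(3/4)*6^(1/4)*c/5) + C3*sin(5^(3/4)*6^(1/4)*c/5) + C4*cos(5^(3/4)*6^(1/4)*c/5)


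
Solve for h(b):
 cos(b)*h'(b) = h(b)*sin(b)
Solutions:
 h(b) = C1/cos(b)


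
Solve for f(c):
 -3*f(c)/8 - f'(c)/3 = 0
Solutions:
 f(c) = C1*exp(-9*c/8)


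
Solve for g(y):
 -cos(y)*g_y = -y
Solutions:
 g(y) = C1 + Integral(y/cos(y), y)


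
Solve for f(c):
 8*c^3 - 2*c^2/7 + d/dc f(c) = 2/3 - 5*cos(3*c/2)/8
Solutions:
 f(c) = C1 - 2*c^4 + 2*c^3/21 + 2*c/3 - 5*sin(3*c/2)/12


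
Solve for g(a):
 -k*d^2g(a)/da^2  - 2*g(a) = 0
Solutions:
 g(a) = C1*exp(-sqrt(2)*a*sqrt(-1/k)) + C2*exp(sqrt(2)*a*sqrt(-1/k))


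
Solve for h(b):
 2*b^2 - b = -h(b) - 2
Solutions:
 h(b) = -2*b^2 + b - 2


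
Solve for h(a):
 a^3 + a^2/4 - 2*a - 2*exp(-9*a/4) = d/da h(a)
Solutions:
 h(a) = C1 + a^4/4 + a^3/12 - a^2 + 8*exp(-9*a/4)/9


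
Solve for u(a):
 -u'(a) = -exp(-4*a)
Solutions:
 u(a) = C1 - exp(-4*a)/4


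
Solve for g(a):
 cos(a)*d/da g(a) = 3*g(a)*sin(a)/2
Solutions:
 g(a) = C1/cos(a)^(3/2)


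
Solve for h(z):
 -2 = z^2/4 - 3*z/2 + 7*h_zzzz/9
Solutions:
 h(z) = C1 + C2*z + C3*z^2 + C4*z^3 - z^6/1120 + 9*z^5/560 - 3*z^4/28


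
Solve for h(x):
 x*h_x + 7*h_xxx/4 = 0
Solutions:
 h(x) = C1 + Integral(C2*airyai(-14^(2/3)*x/7) + C3*airybi(-14^(2/3)*x/7), x)


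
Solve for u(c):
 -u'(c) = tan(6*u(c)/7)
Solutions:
 u(c) = -7*asin(C1*exp(-6*c/7))/6 + 7*pi/6
 u(c) = 7*asin(C1*exp(-6*c/7))/6


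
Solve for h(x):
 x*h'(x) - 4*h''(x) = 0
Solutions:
 h(x) = C1 + C2*erfi(sqrt(2)*x/4)


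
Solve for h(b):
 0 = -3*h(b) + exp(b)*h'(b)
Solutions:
 h(b) = C1*exp(-3*exp(-b))


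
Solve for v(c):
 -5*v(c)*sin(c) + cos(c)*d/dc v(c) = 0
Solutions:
 v(c) = C1/cos(c)^5


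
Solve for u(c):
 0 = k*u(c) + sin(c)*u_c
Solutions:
 u(c) = C1*exp(k*(-log(cos(c) - 1) + log(cos(c) + 1))/2)


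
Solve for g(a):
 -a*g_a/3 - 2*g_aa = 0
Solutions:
 g(a) = C1 + C2*erf(sqrt(3)*a/6)


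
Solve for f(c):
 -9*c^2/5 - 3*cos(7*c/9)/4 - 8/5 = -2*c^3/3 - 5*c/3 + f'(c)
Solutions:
 f(c) = C1 + c^4/6 - 3*c^3/5 + 5*c^2/6 - 8*c/5 - 27*sin(7*c/9)/28


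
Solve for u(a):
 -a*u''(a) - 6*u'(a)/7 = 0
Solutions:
 u(a) = C1 + C2*a^(1/7)


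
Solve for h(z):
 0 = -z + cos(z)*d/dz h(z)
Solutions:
 h(z) = C1 + Integral(z/cos(z), z)


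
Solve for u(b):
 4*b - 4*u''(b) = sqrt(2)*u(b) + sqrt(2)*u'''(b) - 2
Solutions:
 u(b) = C1*exp(b*(-4*sqrt(2) + 8/(27/2 + 16*sqrt(2) + sqrt(-2048 + (27 + 32*sqrt(2))^2)/2)^(1/3) + (27/2 + 16*sqrt(2) + sqrt(-2048 + (27 + 32*sqrt(2))^2)/2)^(1/3))/6)*sin(sqrt(3)*b*(-(27/2 + 16*sqrt(2) + sqrt(-2048 + (27 + 32*sqrt(2))^2)/2)^(1/3) + 8/(27/2 + 16*sqrt(2) + sqrt(-2048 + (27 + 32*sqrt(2))^2)/2)^(1/3))/6) + C2*exp(b*(-4*sqrt(2) + 8/(27/2 + 16*sqrt(2) + sqrt(-2048 + (27 + 32*sqrt(2))^2)/2)^(1/3) + (27/2 + 16*sqrt(2) + sqrt(-2048 + (27 + 32*sqrt(2))^2)/2)^(1/3))/6)*cos(sqrt(3)*b*(-(27/2 + 16*sqrt(2) + sqrt(-2048 + (27 + 32*sqrt(2))^2)/2)^(1/3) + 8/(27/2 + 16*sqrt(2) + sqrt(-2048 + (27 + 32*sqrt(2))^2)/2)^(1/3))/6) + C3*exp(-b*(8/(27/2 + 16*sqrt(2) + sqrt(-2048 + (27 + 32*sqrt(2))^2)/2)^(1/3) + 2*sqrt(2) + (27/2 + 16*sqrt(2) + sqrt(-2048 + (27 + 32*sqrt(2))^2)/2)^(1/3))/3) + 2*sqrt(2)*b + sqrt(2)


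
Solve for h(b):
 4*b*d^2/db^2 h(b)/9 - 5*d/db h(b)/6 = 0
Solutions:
 h(b) = C1 + C2*b^(23/8)


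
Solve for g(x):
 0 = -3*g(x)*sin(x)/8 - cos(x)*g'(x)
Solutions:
 g(x) = C1*cos(x)^(3/8)


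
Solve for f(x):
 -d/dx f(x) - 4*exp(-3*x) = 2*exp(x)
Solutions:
 f(x) = C1 - 2*exp(x) + 4*exp(-3*x)/3


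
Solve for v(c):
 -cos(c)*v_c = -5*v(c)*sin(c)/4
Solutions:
 v(c) = C1/cos(c)^(5/4)


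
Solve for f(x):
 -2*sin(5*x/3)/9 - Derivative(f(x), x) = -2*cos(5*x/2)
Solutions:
 f(x) = C1 + 4*sin(5*x/2)/5 + 2*cos(5*x/3)/15


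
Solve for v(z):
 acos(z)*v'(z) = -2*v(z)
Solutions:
 v(z) = C1*exp(-2*Integral(1/acos(z), z))


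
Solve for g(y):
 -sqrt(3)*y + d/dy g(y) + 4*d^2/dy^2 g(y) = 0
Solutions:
 g(y) = C1 + C2*exp(-y/4) + sqrt(3)*y^2/2 - 4*sqrt(3)*y


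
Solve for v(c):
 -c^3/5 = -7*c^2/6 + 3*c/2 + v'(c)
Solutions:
 v(c) = C1 - c^4/20 + 7*c^3/18 - 3*c^2/4


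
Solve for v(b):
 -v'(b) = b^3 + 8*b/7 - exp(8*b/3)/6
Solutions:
 v(b) = C1 - b^4/4 - 4*b^2/7 + exp(8*b/3)/16


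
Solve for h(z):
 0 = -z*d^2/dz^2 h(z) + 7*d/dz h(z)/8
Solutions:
 h(z) = C1 + C2*z^(15/8)


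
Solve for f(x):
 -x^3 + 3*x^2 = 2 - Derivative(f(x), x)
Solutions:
 f(x) = C1 + x^4/4 - x^3 + 2*x


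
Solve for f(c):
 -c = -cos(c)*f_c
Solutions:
 f(c) = C1 + Integral(c/cos(c), c)


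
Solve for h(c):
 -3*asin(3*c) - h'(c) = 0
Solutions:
 h(c) = C1 - 3*c*asin(3*c) - sqrt(1 - 9*c^2)


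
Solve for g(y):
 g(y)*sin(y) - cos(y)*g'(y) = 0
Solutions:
 g(y) = C1/cos(y)


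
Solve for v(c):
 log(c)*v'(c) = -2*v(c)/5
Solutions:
 v(c) = C1*exp(-2*li(c)/5)


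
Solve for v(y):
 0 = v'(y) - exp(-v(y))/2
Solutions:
 v(y) = log(C1 + y/2)


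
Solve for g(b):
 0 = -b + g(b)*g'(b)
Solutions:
 g(b) = -sqrt(C1 + b^2)
 g(b) = sqrt(C1 + b^2)


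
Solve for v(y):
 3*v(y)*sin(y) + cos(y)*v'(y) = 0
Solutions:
 v(y) = C1*cos(y)^3


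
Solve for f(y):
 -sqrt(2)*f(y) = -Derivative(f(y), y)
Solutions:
 f(y) = C1*exp(sqrt(2)*y)


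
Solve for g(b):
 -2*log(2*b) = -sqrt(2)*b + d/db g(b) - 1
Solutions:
 g(b) = C1 + sqrt(2)*b^2/2 - 2*b*log(b) - b*log(4) + 3*b


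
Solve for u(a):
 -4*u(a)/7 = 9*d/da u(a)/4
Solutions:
 u(a) = C1*exp(-16*a/63)


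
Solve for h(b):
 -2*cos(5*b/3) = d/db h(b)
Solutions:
 h(b) = C1 - 6*sin(5*b/3)/5


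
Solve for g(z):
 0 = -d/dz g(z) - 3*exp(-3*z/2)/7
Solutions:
 g(z) = C1 + 2*exp(-3*z/2)/7


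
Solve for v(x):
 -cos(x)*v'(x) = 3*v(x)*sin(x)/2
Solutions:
 v(x) = C1*cos(x)^(3/2)


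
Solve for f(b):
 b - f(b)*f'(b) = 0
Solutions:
 f(b) = -sqrt(C1 + b^2)
 f(b) = sqrt(C1 + b^2)


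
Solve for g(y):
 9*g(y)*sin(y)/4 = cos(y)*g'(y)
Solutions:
 g(y) = C1/cos(y)^(9/4)


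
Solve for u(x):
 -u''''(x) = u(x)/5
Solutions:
 u(x) = (C1*sin(sqrt(2)*5^(3/4)*x/10) + C2*cos(sqrt(2)*5^(3/4)*x/10))*exp(-sqrt(2)*5^(3/4)*x/10) + (C3*sin(sqrt(2)*5^(3/4)*x/10) + C4*cos(sqrt(2)*5^(3/4)*x/10))*exp(sqrt(2)*5^(3/4)*x/10)


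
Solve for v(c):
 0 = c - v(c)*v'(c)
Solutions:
 v(c) = -sqrt(C1 + c^2)
 v(c) = sqrt(C1 + c^2)


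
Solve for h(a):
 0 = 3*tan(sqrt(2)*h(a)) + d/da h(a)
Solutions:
 h(a) = sqrt(2)*(pi - asin(C1*exp(-3*sqrt(2)*a)))/2
 h(a) = sqrt(2)*asin(C1*exp(-3*sqrt(2)*a))/2


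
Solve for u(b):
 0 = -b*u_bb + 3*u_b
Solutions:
 u(b) = C1 + C2*b^4


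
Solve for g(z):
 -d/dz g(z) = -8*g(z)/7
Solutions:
 g(z) = C1*exp(8*z/7)


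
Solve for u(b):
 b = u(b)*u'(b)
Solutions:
 u(b) = -sqrt(C1 + b^2)
 u(b) = sqrt(C1 + b^2)


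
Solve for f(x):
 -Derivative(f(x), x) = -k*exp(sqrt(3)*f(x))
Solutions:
 f(x) = sqrt(3)*(2*log(-1/(C1 + k*x)) - log(3))/6


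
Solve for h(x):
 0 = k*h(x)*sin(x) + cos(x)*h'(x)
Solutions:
 h(x) = C1*exp(k*log(cos(x)))


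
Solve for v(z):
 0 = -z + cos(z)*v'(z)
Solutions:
 v(z) = C1 + Integral(z/cos(z), z)


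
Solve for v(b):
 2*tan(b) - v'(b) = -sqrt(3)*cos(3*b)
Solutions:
 v(b) = C1 - 2*log(cos(b)) + sqrt(3)*sin(3*b)/3


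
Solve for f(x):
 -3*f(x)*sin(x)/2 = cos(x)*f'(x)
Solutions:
 f(x) = C1*cos(x)^(3/2)


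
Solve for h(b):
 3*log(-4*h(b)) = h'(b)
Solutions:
 -Integral(1/(log(-_y) + 2*log(2)), (_y, h(b)))/3 = C1 - b


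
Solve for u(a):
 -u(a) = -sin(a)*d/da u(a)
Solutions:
 u(a) = C1*sqrt(cos(a) - 1)/sqrt(cos(a) + 1)


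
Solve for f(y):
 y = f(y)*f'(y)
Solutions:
 f(y) = -sqrt(C1 + y^2)
 f(y) = sqrt(C1 + y^2)


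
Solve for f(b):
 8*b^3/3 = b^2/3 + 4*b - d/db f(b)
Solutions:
 f(b) = C1 - 2*b^4/3 + b^3/9 + 2*b^2


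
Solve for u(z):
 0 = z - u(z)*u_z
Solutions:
 u(z) = -sqrt(C1 + z^2)
 u(z) = sqrt(C1 + z^2)


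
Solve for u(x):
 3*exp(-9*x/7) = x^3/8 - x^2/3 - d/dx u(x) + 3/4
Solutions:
 u(x) = C1 + x^4/32 - x^3/9 + 3*x/4 + 7*exp(-9*x/7)/3


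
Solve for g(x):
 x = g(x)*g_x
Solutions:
 g(x) = -sqrt(C1 + x^2)
 g(x) = sqrt(C1 + x^2)


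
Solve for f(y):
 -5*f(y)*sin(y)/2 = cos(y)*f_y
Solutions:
 f(y) = C1*cos(y)^(5/2)


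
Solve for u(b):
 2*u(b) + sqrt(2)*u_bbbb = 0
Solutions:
 u(b) = (C1*sin(2^(5/8)*b/2) + C2*cos(2^(5/8)*b/2))*exp(-2^(5/8)*b/2) + (C3*sin(2^(5/8)*b/2) + C4*cos(2^(5/8)*b/2))*exp(2^(5/8)*b/2)


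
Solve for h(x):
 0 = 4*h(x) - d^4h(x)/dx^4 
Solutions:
 h(x) = C1*exp(-sqrt(2)*x) + C2*exp(sqrt(2)*x) + C3*sin(sqrt(2)*x) + C4*cos(sqrt(2)*x)


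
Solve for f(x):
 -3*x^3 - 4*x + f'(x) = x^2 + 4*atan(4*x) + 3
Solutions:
 f(x) = C1 + 3*x^4/4 + x^3/3 + 2*x^2 + 4*x*atan(4*x) + 3*x - log(16*x^2 + 1)/2


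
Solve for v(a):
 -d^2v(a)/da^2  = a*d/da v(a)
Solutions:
 v(a) = C1 + C2*erf(sqrt(2)*a/2)


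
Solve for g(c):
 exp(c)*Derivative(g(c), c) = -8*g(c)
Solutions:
 g(c) = C1*exp(8*exp(-c))


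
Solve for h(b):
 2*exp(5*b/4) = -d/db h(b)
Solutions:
 h(b) = C1 - 8*exp(5*b/4)/5


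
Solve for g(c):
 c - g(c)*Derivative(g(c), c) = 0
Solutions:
 g(c) = -sqrt(C1 + c^2)
 g(c) = sqrt(C1 + c^2)


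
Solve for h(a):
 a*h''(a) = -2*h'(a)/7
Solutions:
 h(a) = C1 + C2*a^(5/7)


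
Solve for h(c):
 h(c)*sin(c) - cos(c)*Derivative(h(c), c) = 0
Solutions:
 h(c) = C1/cos(c)


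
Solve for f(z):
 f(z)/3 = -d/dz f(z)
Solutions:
 f(z) = C1*exp(-z/3)


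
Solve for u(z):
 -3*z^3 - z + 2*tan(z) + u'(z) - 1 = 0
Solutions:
 u(z) = C1 + 3*z^4/4 + z^2/2 + z + 2*log(cos(z))


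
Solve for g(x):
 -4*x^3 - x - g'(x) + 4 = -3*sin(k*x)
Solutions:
 g(x) = C1 - x^4 - x^2/2 + 4*x - 3*cos(k*x)/k


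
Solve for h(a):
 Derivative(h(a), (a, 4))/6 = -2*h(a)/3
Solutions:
 h(a) = (C1*sin(a) + C2*cos(a))*exp(-a) + (C3*sin(a) + C4*cos(a))*exp(a)


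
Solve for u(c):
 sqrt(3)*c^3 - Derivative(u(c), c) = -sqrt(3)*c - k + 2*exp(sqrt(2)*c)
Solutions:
 u(c) = C1 + sqrt(3)*c^4/4 + sqrt(3)*c^2/2 + c*k - sqrt(2)*exp(sqrt(2)*c)


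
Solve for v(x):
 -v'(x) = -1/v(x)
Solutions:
 v(x) = -sqrt(C1 + 2*x)
 v(x) = sqrt(C1 + 2*x)


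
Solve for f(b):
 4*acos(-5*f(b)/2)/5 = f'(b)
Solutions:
 Integral(1/acos(-5*_y/2), (_y, f(b))) = C1 + 4*b/5


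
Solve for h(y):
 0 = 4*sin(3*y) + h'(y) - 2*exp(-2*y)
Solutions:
 h(y) = C1 + 4*cos(3*y)/3 - exp(-2*y)


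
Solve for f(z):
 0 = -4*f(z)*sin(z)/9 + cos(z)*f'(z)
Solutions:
 f(z) = C1/cos(z)^(4/9)


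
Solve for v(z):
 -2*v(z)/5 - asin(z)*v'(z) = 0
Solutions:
 v(z) = C1*exp(-2*Integral(1/asin(z), z)/5)


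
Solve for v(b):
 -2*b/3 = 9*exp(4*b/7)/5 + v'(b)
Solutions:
 v(b) = C1 - b^2/3 - 63*exp(4*b/7)/20


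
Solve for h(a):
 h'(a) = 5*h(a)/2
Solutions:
 h(a) = C1*exp(5*a/2)


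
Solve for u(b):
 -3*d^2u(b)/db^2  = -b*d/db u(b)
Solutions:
 u(b) = C1 + C2*erfi(sqrt(6)*b/6)


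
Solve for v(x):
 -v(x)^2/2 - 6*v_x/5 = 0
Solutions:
 v(x) = 12/(C1 + 5*x)


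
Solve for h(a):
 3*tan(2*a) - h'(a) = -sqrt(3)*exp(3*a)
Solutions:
 h(a) = C1 + sqrt(3)*exp(3*a)/3 - 3*log(cos(2*a))/2


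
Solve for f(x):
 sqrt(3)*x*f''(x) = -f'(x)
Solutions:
 f(x) = C1 + C2*x^(1 - sqrt(3)/3)


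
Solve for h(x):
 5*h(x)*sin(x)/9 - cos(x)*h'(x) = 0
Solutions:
 h(x) = C1/cos(x)^(5/9)


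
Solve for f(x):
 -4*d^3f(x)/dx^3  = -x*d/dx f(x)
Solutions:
 f(x) = C1 + Integral(C2*airyai(2^(1/3)*x/2) + C3*airybi(2^(1/3)*x/2), x)


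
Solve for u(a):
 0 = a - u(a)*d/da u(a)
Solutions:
 u(a) = -sqrt(C1 + a^2)
 u(a) = sqrt(C1 + a^2)


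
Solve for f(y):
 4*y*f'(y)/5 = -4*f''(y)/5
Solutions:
 f(y) = C1 + C2*erf(sqrt(2)*y/2)


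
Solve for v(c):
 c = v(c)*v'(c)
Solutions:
 v(c) = -sqrt(C1 + c^2)
 v(c) = sqrt(C1 + c^2)


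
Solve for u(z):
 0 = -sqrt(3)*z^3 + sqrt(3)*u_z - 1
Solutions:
 u(z) = C1 + z^4/4 + sqrt(3)*z/3


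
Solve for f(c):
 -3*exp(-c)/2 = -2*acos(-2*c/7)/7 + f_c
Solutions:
 f(c) = C1 + 2*c*acos(-2*c/7)/7 + sqrt(49 - 4*c^2)/7 + 3*exp(-c)/2


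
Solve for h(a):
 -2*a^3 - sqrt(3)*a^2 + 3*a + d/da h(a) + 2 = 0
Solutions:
 h(a) = C1 + a^4/2 + sqrt(3)*a^3/3 - 3*a^2/2 - 2*a


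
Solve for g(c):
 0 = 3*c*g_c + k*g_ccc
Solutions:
 g(c) = C1 + Integral(C2*airyai(3^(1/3)*c*(-1/k)^(1/3)) + C3*airybi(3^(1/3)*c*(-1/k)^(1/3)), c)


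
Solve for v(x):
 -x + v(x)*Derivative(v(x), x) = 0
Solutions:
 v(x) = -sqrt(C1 + x^2)
 v(x) = sqrt(C1 + x^2)


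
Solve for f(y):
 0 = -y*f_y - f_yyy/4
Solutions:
 f(y) = C1 + Integral(C2*airyai(-2^(2/3)*y) + C3*airybi(-2^(2/3)*y), y)


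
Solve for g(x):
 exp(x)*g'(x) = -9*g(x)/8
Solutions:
 g(x) = C1*exp(9*exp(-x)/8)


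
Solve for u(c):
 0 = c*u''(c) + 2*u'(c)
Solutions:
 u(c) = C1 + C2/c


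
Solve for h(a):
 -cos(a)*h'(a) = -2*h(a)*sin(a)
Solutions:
 h(a) = C1/cos(a)^2


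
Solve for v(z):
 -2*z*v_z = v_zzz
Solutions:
 v(z) = C1 + Integral(C2*airyai(-2^(1/3)*z) + C3*airybi(-2^(1/3)*z), z)


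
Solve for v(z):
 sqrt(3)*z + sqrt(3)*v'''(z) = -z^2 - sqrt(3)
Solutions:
 v(z) = C1 + C2*z + C3*z^2 - sqrt(3)*z^5/180 - z^4/24 - z^3/6


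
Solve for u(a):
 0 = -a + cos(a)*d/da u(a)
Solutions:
 u(a) = C1 + Integral(a/cos(a), a)


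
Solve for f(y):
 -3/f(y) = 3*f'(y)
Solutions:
 f(y) = -sqrt(C1 - 2*y)
 f(y) = sqrt(C1 - 2*y)


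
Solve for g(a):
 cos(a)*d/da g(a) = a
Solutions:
 g(a) = C1 + Integral(a/cos(a), a)


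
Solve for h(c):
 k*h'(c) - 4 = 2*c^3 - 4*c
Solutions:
 h(c) = C1 + c^4/(2*k) - 2*c^2/k + 4*c/k


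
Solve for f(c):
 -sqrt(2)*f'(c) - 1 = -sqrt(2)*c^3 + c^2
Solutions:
 f(c) = C1 + c^4/4 - sqrt(2)*c^3/6 - sqrt(2)*c/2


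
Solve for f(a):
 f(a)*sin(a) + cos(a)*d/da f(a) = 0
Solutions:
 f(a) = C1*cos(a)


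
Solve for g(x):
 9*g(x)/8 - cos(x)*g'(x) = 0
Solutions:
 g(x) = C1*(sin(x) + 1)^(9/16)/(sin(x) - 1)^(9/16)


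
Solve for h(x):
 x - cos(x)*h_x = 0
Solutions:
 h(x) = C1 + Integral(x/cos(x), x)


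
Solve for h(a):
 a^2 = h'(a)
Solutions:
 h(a) = C1 + a^3/3


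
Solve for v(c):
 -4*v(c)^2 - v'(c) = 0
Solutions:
 v(c) = 1/(C1 + 4*c)


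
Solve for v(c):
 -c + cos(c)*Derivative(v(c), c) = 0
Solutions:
 v(c) = C1 + Integral(c/cos(c), c)


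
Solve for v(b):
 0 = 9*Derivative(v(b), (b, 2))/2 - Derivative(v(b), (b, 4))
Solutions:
 v(b) = C1 + C2*b + C3*exp(-3*sqrt(2)*b/2) + C4*exp(3*sqrt(2)*b/2)


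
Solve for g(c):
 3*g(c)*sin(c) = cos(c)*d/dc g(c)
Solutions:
 g(c) = C1/cos(c)^3


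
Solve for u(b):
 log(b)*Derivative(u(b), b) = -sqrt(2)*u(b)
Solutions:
 u(b) = C1*exp(-sqrt(2)*li(b))


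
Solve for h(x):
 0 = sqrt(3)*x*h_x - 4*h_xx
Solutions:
 h(x) = C1 + C2*erfi(sqrt(2)*3^(1/4)*x/4)


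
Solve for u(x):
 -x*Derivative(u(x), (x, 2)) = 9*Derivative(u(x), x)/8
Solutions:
 u(x) = C1 + C2/x^(1/8)


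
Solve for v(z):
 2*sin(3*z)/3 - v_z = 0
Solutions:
 v(z) = C1 - 2*cos(3*z)/9


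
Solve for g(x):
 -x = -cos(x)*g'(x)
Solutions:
 g(x) = C1 + Integral(x/cos(x), x)


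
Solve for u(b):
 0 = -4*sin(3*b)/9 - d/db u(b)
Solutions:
 u(b) = C1 + 4*cos(3*b)/27


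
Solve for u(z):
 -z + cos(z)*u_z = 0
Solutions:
 u(z) = C1 + Integral(z/cos(z), z)


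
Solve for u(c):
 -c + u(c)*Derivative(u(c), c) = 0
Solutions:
 u(c) = -sqrt(C1 + c^2)
 u(c) = sqrt(C1 + c^2)


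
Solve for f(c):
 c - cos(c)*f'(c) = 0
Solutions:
 f(c) = C1 + Integral(c/cos(c), c)


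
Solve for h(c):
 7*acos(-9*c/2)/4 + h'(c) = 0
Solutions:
 h(c) = C1 - 7*c*acos(-9*c/2)/4 - 7*sqrt(4 - 81*c^2)/36


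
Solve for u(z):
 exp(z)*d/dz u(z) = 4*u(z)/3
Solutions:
 u(z) = C1*exp(-4*exp(-z)/3)


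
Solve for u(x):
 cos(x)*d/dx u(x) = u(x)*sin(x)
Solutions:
 u(x) = C1/cos(x)


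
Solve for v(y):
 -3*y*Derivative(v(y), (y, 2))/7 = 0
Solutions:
 v(y) = C1 + C2*y


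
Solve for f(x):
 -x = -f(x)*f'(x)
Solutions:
 f(x) = -sqrt(C1 + x^2)
 f(x) = sqrt(C1 + x^2)


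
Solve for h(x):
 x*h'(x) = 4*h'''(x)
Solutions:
 h(x) = C1 + Integral(C2*airyai(2^(1/3)*x/2) + C3*airybi(2^(1/3)*x/2), x)


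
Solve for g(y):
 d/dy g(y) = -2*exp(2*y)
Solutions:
 g(y) = C1 - exp(2*y)


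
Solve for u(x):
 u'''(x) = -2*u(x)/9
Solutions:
 u(x) = C3*exp(-6^(1/3)*x/3) + (C1*sin(2^(1/3)*3^(5/6)*x/6) + C2*cos(2^(1/3)*3^(5/6)*x/6))*exp(6^(1/3)*x/6)


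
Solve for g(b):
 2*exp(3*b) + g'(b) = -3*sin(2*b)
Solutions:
 g(b) = C1 - 2*exp(3*b)/3 + 3*cos(2*b)/2


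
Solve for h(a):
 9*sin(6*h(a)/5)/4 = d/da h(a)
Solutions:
 -9*a/4 + 5*log(cos(6*h(a)/5) - 1)/12 - 5*log(cos(6*h(a)/5) + 1)/12 = C1


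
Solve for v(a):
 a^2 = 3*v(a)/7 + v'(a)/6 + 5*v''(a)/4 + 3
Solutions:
 v(a) = 7*a^2/3 - 49*a/27 + (C1*sin(sqrt(3731)*a/105) + C2*cos(sqrt(3731)*a/105))*exp(-a/15) - 4837/243


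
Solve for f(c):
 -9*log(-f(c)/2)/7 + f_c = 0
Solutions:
 -7*Integral(1/(log(-_y) - log(2)), (_y, f(c)))/9 = C1 - c


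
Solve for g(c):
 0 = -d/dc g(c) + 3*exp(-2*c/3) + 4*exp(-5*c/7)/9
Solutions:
 g(c) = C1 - 9*exp(-2*c/3)/2 - 28*exp(-5*c/7)/45


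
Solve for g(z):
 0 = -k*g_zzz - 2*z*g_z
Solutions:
 g(z) = C1 + Integral(C2*airyai(2^(1/3)*z*(-1/k)^(1/3)) + C3*airybi(2^(1/3)*z*(-1/k)^(1/3)), z)


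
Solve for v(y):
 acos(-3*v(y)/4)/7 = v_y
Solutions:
 Integral(1/acos(-3*_y/4), (_y, v(y))) = C1 + y/7


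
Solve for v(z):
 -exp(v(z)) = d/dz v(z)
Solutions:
 v(z) = log(1/(C1 + z))


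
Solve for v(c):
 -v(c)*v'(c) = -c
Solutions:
 v(c) = -sqrt(C1 + c^2)
 v(c) = sqrt(C1 + c^2)


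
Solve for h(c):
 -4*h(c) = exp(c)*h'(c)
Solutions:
 h(c) = C1*exp(4*exp(-c))


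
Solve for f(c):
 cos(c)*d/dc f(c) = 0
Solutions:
 f(c) = C1


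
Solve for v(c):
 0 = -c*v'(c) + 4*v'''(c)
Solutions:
 v(c) = C1 + Integral(C2*airyai(2^(1/3)*c/2) + C3*airybi(2^(1/3)*c/2), c)


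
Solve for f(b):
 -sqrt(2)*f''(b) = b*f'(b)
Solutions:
 f(b) = C1 + C2*erf(2^(1/4)*b/2)


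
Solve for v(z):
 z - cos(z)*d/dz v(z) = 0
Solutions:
 v(z) = C1 + Integral(z/cos(z), z)


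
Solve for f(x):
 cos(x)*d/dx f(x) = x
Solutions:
 f(x) = C1 + Integral(x/cos(x), x)


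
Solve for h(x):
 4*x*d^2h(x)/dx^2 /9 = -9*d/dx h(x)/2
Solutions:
 h(x) = C1 + C2/x^(73/8)


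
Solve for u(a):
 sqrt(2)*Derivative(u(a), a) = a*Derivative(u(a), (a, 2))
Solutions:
 u(a) = C1 + C2*a^(1 + sqrt(2))
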